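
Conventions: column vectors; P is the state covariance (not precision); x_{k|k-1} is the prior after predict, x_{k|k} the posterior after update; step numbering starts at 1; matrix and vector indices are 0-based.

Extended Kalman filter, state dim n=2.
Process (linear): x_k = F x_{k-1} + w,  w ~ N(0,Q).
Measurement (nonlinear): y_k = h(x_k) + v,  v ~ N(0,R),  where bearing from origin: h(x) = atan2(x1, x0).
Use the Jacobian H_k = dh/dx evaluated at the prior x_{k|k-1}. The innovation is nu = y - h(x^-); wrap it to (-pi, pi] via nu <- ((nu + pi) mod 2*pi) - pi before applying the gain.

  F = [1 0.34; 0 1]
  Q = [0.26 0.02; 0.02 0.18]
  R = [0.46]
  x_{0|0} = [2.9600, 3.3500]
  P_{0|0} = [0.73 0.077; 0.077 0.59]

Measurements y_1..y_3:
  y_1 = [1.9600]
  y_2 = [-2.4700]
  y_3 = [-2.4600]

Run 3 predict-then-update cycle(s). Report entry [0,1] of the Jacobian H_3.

step 1: x^-=[4.0990, 3.3500]  P^-=[1.1106 0.2976; 0.2976 0.7700]  H_jac=[-0.1195 0.1463]  S=[0.4819]  K=[-0.1851; 0.1599]  nu=[1.2748]  x^+=[3.8630, 3.5538]  P^+=[1.0940 0.3119; 0.3119 0.7577]
step 2: x^-=[5.0713, 3.5538]  P^-=[1.6537 0.5895; 0.5895 0.9377]  H_jac=[-0.0927 0.1322]  S=[0.4762]  K=[-0.1581; 0.1457]  nu=[-3.0812]  x^+=[5.5585, 3.1049]  P^+=[1.6418 0.6004; 0.6004 0.9276]
step 3: x^-=[6.6142, 3.1049]  P^-=[2.4173 0.9358; 0.9358 1.1076]  H_jac=[-0.0582 0.1239]  S=[0.4717]  K=[-0.0522; 0.1755]  nu=[-2.8989]  x^+=[6.7657, 2.5961]  P^+=[2.4160 0.9401; 0.9401 1.0930]

H_jac[0,1] = 0.1239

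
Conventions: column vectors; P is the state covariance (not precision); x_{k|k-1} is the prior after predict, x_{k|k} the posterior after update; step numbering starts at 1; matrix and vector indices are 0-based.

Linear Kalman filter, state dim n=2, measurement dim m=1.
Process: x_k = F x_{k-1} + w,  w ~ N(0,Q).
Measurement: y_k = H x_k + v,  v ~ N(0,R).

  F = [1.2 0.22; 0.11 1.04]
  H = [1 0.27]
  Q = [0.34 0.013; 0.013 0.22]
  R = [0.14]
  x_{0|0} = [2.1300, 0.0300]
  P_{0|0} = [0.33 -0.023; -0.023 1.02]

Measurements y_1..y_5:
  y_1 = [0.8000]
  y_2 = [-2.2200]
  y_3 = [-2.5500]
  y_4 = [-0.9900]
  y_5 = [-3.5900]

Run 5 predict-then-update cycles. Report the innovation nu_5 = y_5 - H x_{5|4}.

innov = [-1.5431]

step 1: x^-=[2.5626, 0.2655]  P^-=[0.8524 0.2607; 0.2607 1.3220]  S=[1.2296]  K=[0.7505; 0.5023]  nu=[-1.8343]  x^+=[1.1859, -0.6559]  P^+=[0.1598 -0.2028; -0.2028 1.0117]
step 2: x^-=[1.2788, -0.5516]  P^-=[0.5120 0.0075; 0.0075 1.2698]  S=[0.7487]  K=[0.6866; 0.4680]  nu=[-3.3499]  x^+=[-1.0213, -2.1194]  P^+=[0.1591 -0.2331; -0.2331 1.1058]
step 3: x^-=[-1.6919, -2.3165]  P^-=[0.4995 -0.0095; -0.0095 1.3647]  S=[0.7339]  K=[0.6772; 0.4892]  nu=[-0.2327]  x^+=[-1.8494, -2.4303]  P^+=[0.1630 -0.2526; -0.2526 1.1891]
step 4: x^-=[-2.7540, -2.7310]  P^-=[0.4989 -0.0147; -0.0147 1.4503]  S=[0.7367]  K=[0.6718; 0.5115]  nu=[2.5013]  x^+=[-1.0735, -1.4514]  P^+=[0.1664 -0.2679; -0.2679 1.2575]
step 5: x^-=[-1.6075, -1.6276]  P^-=[0.4990 -0.0182; -0.0182 1.5209]  S=[0.7401]  K=[0.6676; 0.5303]  nu=[-1.5431]  x^+=[-2.6377, -2.4459]  P^+=[0.1691 -0.2802; -0.2802 1.3127]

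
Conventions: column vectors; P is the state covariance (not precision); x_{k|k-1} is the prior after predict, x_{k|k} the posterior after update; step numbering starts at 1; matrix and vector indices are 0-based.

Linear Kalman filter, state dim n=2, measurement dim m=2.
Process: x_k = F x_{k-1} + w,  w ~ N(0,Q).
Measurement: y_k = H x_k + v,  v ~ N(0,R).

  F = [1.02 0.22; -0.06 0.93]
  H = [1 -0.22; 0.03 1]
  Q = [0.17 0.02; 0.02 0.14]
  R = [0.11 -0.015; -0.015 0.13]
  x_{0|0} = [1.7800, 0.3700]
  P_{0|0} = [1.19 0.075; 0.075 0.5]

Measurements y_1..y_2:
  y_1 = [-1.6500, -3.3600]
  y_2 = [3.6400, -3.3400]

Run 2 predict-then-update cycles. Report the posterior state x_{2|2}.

x_post = [1.3197, -2.9031]

step 1: x^-=[1.8970, 0.2373]  P^-=[1.4659 0.1196; 0.1196 0.5684]  S=[1.5508 0.0228; 0.0228 0.7069]  K=[0.9253 0.2016; -0.0154 0.8096]  nu=[-3.4948, -3.6542]  x^+=[-2.0737, -2.6675]  P^+=[0.1008 0.0093; 0.0093 0.1052]
step 2: x^-=[-2.7020, -2.3564]  P^-=[0.2842 0.0441; 0.0441 0.2303]  S=[0.3859 -0.0134; -0.0134 0.3632]  K=[0.7171 0.1712; 0.0050 0.6379]  nu=[5.8236, -0.9025]  x^+=[1.3197, -2.9031]  P^+=[0.0783 0.0091; 0.0091 0.0826]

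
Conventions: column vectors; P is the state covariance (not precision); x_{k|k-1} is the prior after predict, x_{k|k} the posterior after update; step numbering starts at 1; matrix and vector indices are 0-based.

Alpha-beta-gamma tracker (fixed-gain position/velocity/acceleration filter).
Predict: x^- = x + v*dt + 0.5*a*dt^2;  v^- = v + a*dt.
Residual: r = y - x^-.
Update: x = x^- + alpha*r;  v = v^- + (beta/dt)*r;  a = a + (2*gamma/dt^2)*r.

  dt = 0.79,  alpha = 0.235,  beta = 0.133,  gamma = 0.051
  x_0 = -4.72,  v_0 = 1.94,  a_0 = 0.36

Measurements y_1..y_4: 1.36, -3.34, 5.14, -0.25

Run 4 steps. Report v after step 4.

v_post = 3.5494

step 1: x_pred=-3.0751  r=4.4351  x^+=-2.0328  v^+=2.9711  a^+=1.0848
step 2: x_pred=0.6528  r=-3.9928  x^+=-0.2855  v^+=3.1559  a^+=0.4323
step 3: x_pred=2.3426  r=2.7974  x^+=3.0000  v^+=3.9683  a^+=0.8895
step 4: x_pred=6.4125  r=-6.6625  x^+=4.8468  v^+=3.5494  a^+=-0.1994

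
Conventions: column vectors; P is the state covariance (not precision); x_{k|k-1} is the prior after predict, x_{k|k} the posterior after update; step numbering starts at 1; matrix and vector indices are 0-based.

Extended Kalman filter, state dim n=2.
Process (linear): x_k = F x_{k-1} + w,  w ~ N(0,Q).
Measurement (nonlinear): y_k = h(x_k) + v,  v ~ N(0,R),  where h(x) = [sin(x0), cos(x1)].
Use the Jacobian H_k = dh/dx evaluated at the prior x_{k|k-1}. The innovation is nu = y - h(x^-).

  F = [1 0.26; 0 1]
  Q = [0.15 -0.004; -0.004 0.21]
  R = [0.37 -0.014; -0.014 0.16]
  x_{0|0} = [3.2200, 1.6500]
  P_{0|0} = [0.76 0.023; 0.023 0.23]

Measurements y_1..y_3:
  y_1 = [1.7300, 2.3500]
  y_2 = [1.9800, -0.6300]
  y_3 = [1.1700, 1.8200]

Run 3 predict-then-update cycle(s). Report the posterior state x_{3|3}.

x_post = [1.5797, 0.2118]

step 1: x^-=[3.6490, 1.6500]  P^-=[0.9375 0.0788; 0.0788 0.4400]  H_jac=[-0.8740 0.0000; 0.0000 -0.9969]  S=[1.0862 0.0547; 0.0547 0.5972]  K=[-0.7512 -0.0628; -0.0266 -0.7320]  nu=[2.2159, 2.4291]  x^+=[1.8318, -0.1869]  P^+=[0.3170 -0.0005; -0.0005 0.1171]
step 2: x^-=[1.7832, -0.1869]  P^-=[0.4747 0.0260; 0.0260 0.3271]  H_jac=[-0.2108 0.0000; 0.0000 0.1859]  S=[0.3911 -0.0150; -0.0150 0.1713]  K=[-0.2557 0.0058; -0.0004 0.3549]  nu=[1.0025, -1.6126]  x^+=[1.5176, -0.7596]  P^+=[0.4491 0.0242; 0.0242 0.3055]
step 3: x^-=[1.3201, -0.7596]  P^-=[0.6323 0.0997; 0.0997 0.5155]  H_jac=[0.2481 0.0000; 0.0000 0.6886]  S=[0.4089 0.0030; 0.0030 0.4045]  K=[0.3824 0.1668; 0.0540 0.8773]  nu=[0.2013, 1.0949]  x^+=[1.5797, 0.2118]  P^+=[0.5609 0.0310; 0.0310 0.2027]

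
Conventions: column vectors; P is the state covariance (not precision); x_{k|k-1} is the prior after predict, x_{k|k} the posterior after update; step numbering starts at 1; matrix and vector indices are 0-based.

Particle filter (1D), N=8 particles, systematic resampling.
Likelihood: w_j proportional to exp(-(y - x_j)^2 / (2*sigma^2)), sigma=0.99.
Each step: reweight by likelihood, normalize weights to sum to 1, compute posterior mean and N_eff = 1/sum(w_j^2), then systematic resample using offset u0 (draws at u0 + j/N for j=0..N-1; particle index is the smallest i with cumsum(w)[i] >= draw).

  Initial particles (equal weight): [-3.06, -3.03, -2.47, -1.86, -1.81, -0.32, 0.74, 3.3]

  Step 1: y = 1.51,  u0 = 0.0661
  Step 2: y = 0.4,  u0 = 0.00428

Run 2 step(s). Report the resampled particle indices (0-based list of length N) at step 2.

step 1: w=[0.0000, 0.0000, 0.0003, 0.0027, 0.0032, 0.1614, 0.6585, 0.1738]  mean=0.9975  Neff=2.0411  idx=[5, 6, 6, 6, 6, 6, 6, 7]
step 2: w=[0.1192, 0.1464, 0.1464, 0.1464, 0.1464, 0.1464, 0.1464, 0.0021]  mean=0.6191  Neff=6.9985  idx=[0, 1, 1, 2, 3, 4, 5, 6]

resampled_idx = [0, 1, 1, 2, 3, 4, 5, 6]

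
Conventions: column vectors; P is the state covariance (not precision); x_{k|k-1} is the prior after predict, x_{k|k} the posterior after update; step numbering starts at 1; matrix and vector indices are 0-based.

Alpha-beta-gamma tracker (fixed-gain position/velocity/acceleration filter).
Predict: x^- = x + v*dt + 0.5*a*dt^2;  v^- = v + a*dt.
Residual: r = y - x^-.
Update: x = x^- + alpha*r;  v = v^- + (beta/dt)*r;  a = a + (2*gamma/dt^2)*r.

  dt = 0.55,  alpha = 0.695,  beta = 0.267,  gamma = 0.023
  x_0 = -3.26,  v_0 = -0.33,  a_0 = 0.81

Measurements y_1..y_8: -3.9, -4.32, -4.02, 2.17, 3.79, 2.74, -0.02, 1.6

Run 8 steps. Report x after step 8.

step 1: x_pred=-3.3190  r=-0.5810  x^+=-3.7228  v^+=-0.1666  a^+=0.7216
step 2: x_pred=-3.7052  r=-0.6148  x^+=-4.1325  v^+=-0.0681  a^+=0.6282
step 3: x_pred=-4.0749  r=0.0549  x^+=-4.0368  v^+=0.3041  a^+=0.6365
step 4: x_pred=-3.7732  r=5.9432  x^+=0.3573  v^+=3.5393  a^+=1.5403
step 5: x_pred=2.5369  r=1.2531  x^+=3.4078  v^+=4.9948  a^+=1.7308
step 6: x_pred=6.4167  r=-3.6767  x^+=3.8614  v^+=4.1619  a^+=1.1717
step 7: x_pred=6.3277  r=-6.3477  x^+=1.9160  v^+=1.7248  a^+=0.2065
step 8: x_pred=2.8959  r=-1.2959  x^+=1.9953  v^+=1.2093  a^+=0.0094

x_post = 1.9953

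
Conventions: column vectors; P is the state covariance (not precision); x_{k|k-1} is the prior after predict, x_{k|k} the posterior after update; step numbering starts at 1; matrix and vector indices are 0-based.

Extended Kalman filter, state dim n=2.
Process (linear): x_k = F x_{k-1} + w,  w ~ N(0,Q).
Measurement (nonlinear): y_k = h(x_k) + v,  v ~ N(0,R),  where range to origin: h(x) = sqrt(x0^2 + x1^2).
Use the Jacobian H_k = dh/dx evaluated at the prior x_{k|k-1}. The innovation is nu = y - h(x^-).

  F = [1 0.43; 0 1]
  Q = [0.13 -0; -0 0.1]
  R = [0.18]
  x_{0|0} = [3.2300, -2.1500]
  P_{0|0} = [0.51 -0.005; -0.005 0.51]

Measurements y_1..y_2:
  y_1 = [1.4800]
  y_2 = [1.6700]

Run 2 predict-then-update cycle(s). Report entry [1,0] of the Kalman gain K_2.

step 1: x^-=[2.3055, -2.1500]  P^-=[0.7300 0.2143; 0.2143 0.6100]  H_jac=[0.7313 -0.6820]  S=[0.6404]  K=[0.6054; -0.4049]  nu=[-1.6724]  x^+=[1.2930, -1.4728]  P^+=[0.4953 0.3713; 0.3713 0.5050]
step 2: x^-=[0.6596, -1.4728]  P^-=[1.0379 0.5884; 0.5884 0.6050]  H_jac=[0.4087 -0.9126]  S=[0.4183]  K=[-0.2696; -0.7450]  nu=[0.0562]  x^+=[0.6445, -1.5147]  P^+=[1.0075 0.5044; 0.5044 0.3728]

K[1,0] = -0.7450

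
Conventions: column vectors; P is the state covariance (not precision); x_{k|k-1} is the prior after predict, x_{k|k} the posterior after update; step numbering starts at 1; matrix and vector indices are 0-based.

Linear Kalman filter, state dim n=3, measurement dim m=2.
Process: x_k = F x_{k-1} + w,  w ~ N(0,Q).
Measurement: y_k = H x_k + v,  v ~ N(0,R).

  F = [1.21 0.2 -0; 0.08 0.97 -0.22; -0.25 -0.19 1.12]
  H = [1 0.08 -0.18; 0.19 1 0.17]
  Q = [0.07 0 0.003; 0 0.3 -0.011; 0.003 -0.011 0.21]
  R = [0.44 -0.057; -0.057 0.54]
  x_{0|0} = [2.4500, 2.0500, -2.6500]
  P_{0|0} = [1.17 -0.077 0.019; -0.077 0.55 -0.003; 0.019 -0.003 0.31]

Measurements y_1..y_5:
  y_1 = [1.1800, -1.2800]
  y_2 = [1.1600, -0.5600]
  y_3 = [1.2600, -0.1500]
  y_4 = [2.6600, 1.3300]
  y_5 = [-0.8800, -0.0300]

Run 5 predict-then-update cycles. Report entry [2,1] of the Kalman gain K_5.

K[2,1] = -0.3944

step 1: x^-=[3.3745, 2.7675, -3.9700]  P^-=[1.7677 0.1234 -0.3252; 0.1234 0.8286 -0.1929; -0.3252 -0.1929 0.6752]  S=[2.3773 0.4377; 0.4377 1.4123]  K=[0.7633 0.0495; -0.0132 0.5842; -0.1868 -0.0412]  nu=[-3.1305, -4.0138]  x^+=[0.7865, 0.4638, -3.2198]  P^+=[0.3463 -0.0884 0.0345; -0.0884 0.3530 -0.1173; 0.0345 -0.1173 0.5831]
step 2: x^-=[1.0444, 1.2212, -3.8909]  P^-=[0.5483 -0.0072 -0.0700; -0.0072 0.6976 -0.3312; -0.0700 -0.3312 0.9980]  S=[1.0587 0.1107; 0.1107 1.1664]  K=[0.5269 0.0229; 0.0453 0.5444; -0.2476 -0.1264]  nu=[-0.6825, -1.3182]  x^+=[0.6546, 0.4727, -3.5554]  P^+=[0.2511 -0.0789 0.0795; -0.0789 0.3444 -0.2235; 0.0795 -0.2235 0.9075]
step 3: x^-=[0.8866, 1.2931, -4.2356]  P^-=[0.4133 -0.0141 -0.0063; -0.0141 0.7499 -0.5234; -0.0063 -0.5234 1.4196]  S=[0.9192 0.1100; 0.1100 1.1621]  K=[0.4482 0.0121; 0.0856 0.5583; -0.3047 -0.2149]  nu=[-0.4925, -0.8915]  x^+=[0.6551, 0.7532, -3.8939]  P^+=[0.2273 -0.0848 0.1333; -0.0848 0.3704 -0.3393; 0.1333 -0.3393 1.2662]
step 4: x^-=[0.9433, 1.6397, -4.6680]  P^-=[0.3765 -0.0276 0.0485; -0.0276 0.8382 -0.7374; 0.0485 -0.7374 1.8876]  S=[0.8824 0.1251; 0.1251 1.1882]  K=[0.4143 0.0003; 0.1124 0.5837; -0.3536 -0.3056]  nu=[0.7452, 0.3047]  x^+=[1.2522, 1.9012, -5.0247]  P^+=[0.2251 -0.0992 0.1937; -0.0992 0.4059 -0.4603; 0.1937 -0.4603 1.6393]
step 5: x^-=[1.8953, 3.0498, -6.3019]  P^-=[0.3678 -0.0488 0.1067; -0.0488 0.9369 -0.9600; 0.1067 -0.9600 2.3731]  S=[0.8721 0.1400; 0.1400 1.2207]  K=[0.3974 -0.0134; 0.1301 0.6113; -0.3923 -0.3944]  nu=[-4.1537, -2.3686]  x^+=[0.2766, 1.0615, -3.7384]  P^+=[0.2313 -0.1176 0.2573; -0.1176 0.4437 -0.5805; 0.2573 -0.5805 2.0057]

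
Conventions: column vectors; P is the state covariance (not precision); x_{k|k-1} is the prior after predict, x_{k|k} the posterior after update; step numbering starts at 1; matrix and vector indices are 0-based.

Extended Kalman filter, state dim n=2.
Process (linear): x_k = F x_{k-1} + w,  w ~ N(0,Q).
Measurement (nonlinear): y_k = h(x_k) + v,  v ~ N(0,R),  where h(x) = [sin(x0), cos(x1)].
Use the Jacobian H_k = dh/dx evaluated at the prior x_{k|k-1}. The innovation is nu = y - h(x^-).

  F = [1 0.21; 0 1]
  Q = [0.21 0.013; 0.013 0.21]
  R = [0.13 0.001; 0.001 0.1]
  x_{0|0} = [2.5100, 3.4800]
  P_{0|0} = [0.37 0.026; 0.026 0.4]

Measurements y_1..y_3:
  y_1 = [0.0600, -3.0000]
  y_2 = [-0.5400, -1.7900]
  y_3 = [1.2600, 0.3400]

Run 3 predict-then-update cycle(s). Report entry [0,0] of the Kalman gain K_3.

K[0,0] = -0.6677

step 1: x^-=[3.2408, 3.4800]  P^-=[0.6086 0.1230; 0.1230 0.6100]  H_jac=[-0.9951 0.0000; 0.0000 0.3320]  S=[0.7326 -0.0396; -0.0396 0.1672]  K=[-0.8240 0.0489; -0.1029 1.1866]  nu=[0.1590, -2.0567]  x^+=[3.0092, 1.0232]  P^+=[0.1076 0.0122; 0.0122 0.3571]
step 2: x^-=[3.2240, 1.0232]  P^-=[0.3385 0.1002; 0.1002 0.5671]  H_jac=[-0.9966 0.0000; 0.0000 -0.8538]  S=[0.4662 0.0863; 0.0863 0.5134]  K=[-0.7150 -0.0465; -0.0410 -0.9362]  nu=[-0.4576, -2.3107]  x^+=[3.6588, 3.2053]  P^+=[0.0933 0.0063; 0.0063 0.1097]
step 3: x^-=[4.3319, 3.2053]  P^-=[0.3108 0.0423; 0.0423 0.3197]  H_jac=[-0.3714 0.0000; 0.0000 0.0636]  S=[0.1729 -0.0000; -0.0000 0.1013]  K=[-0.6677 0.0266; -0.0909 0.2008]  nu=[2.1885, 1.3380]  x^+=[2.9061, 3.2750]  P^+=[0.2336 0.0313; 0.0313 0.3142]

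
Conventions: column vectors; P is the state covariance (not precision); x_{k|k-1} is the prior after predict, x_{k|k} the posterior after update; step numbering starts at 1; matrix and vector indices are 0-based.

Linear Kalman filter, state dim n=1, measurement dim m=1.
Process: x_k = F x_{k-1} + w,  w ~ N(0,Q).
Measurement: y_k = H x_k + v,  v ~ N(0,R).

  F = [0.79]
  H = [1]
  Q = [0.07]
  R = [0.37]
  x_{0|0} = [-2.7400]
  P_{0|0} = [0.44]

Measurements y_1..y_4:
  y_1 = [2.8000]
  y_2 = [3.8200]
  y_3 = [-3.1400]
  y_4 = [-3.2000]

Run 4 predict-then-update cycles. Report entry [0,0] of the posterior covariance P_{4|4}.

P_post[0,0] = 0.0991

step 1: x^-=[-2.1646]  P^-=[0.3446]  S=[0.7146]  K=[0.4822]  nu=[4.9646]  x^+=[0.2295]  P^+=[0.1784]
step 2: x^-=[0.1813]  P^-=[0.1814]  S=[0.5514]  K=[0.3289]  nu=[3.6387]  x^+=[1.3782]  P^+=[0.1217]
step 3: x^-=[1.0887]  P^-=[0.1460]  S=[0.5160]  K=[0.2829]  nu=[-4.2287]  x^+=[-0.1075]  P^+=[0.1047]
step 4: x^-=[-0.0849]  P^-=[0.1353]  S=[0.5053]  K=[0.2678]  nu=[-3.1151]  x^+=[-0.9191]  P^+=[0.0991]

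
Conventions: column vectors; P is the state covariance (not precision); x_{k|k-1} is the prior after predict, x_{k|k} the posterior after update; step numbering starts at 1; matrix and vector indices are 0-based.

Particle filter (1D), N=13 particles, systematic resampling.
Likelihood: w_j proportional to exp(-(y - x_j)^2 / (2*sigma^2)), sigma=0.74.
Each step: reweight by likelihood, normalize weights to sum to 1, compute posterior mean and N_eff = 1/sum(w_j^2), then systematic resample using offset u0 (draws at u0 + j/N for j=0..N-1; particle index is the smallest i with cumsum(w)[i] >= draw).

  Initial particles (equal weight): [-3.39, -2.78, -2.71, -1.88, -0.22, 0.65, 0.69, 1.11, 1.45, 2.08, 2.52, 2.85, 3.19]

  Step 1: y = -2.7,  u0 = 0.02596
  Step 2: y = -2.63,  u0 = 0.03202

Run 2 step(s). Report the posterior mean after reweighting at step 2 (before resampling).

step 1: w=[0.2032, 0.3120, 0.3138, 0.1698, 0.0011, 0.0000, 0.0000, 0.0000, 0.0000, 0.0000, 0.0000, 0.0000, 0.0000]  mean=-2.7261  Neff=3.7601  idx=[0, 0, 0, 1, 1, 1, 1, 2, 2, 2, 2, 3, 3]
step 2: w=[0.0543, 0.0543, 0.0543, 0.0902, 0.0902, 0.0902, 0.0902, 0.0915, 0.0915, 0.0915, 0.0915, 0.0551, 0.0551]  mean=-2.7546  Neff=12.3510  idx=[0, 2, 3, 4, 4, 5, 6, 7, 8, 9, 10, 10, 12]

post_mean = -2.7546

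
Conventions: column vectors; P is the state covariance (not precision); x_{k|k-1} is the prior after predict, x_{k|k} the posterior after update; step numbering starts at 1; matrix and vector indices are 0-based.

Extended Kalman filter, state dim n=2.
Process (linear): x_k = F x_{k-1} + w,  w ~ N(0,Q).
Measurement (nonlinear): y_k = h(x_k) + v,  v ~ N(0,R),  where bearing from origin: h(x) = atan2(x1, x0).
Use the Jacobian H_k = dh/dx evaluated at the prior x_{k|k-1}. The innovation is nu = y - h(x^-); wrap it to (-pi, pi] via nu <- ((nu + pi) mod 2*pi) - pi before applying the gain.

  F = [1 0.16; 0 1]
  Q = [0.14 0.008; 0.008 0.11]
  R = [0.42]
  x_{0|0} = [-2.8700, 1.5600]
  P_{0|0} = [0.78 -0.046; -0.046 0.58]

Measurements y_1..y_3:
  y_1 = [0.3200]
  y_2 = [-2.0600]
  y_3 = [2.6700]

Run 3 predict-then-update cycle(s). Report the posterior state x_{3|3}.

x_post = [-2.4903, 1.7958]

step 1: x^-=[-2.6204, 1.5600]  P^-=[0.9201 0.0548; 0.0548 0.6900]  H_jac=[-0.1677 -0.2818]  S=[0.5058]  K=[-0.3356; -0.4025]  nu=[-2.2846]  x^+=[-1.8536, 2.4796]  P^+=[0.8631 -0.0135; -0.0135 0.6080]
step 2: x^-=[-1.4569, 2.4796]  P^-=[1.0144 0.0917; 0.0917 0.7180]  H_jac=[-0.2998 -0.1761]  S=[0.5431]  K=[-0.5897; -0.2835]  nu=[2.1212]  x^+=[-2.7076, 1.8782]  P^+=[0.8255 0.0009; 0.0009 0.6744]
step 3: x^-=[-2.4071, 1.8782]  P^-=[0.9831 0.1168; 0.1168 0.7844]  H_jac=[-0.2015 -0.2582]  S=[0.5244]  K=[-0.4353; -0.4312]  nu=[0.1910]  x^+=[-2.4903, 1.7958]  P^+=[0.8837 0.0184; 0.0184 0.6869]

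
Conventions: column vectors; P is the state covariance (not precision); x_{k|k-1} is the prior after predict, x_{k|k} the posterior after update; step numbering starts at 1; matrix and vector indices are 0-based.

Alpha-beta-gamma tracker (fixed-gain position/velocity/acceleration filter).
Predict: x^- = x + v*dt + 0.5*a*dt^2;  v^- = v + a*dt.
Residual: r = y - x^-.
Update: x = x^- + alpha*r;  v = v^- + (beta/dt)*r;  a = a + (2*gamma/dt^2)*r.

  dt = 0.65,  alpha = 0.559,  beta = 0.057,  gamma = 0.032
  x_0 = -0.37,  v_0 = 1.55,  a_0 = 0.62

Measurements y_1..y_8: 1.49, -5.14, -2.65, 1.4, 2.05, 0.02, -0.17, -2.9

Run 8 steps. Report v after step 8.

step 1: x_pred=0.7685  r=0.7215  x^+=1.1718  v^+=2.0163  a^+=0.7293
step 2: x_pred=2.6364  r=-7.7764  x^+=-1.7106  v^+=1.8084  a^+=-0.4487
step 3: x_pred=-0.6299  r=-2.0201  x^+=-1.7591  v^+=1.3396  a^+=-0.7547
step 4: x_pred=-1.0478  r=2.4478  x^+=0.3205  v^+=1.0637  a^+=-0.3839
step 5: x_pred=0.9308  r=1.1192  x^+=1.5564  v^+=0.9123  a^+=-0.2143
step 6: x_pred=2.1042  r=-2.0842  x^+=0.9391  v^+=0.5902  a^+=-0.5301
step 7: x_pred=1.2108  r=-1.3808  x^+=0.4389  v^+=0.1246  a^+=-0.7392
step 8: x_pred=0.3638  r=-3.2638  x^+=-1.4607  v^+=-0.6421  a^+=-1.2336

v_post = -0.6421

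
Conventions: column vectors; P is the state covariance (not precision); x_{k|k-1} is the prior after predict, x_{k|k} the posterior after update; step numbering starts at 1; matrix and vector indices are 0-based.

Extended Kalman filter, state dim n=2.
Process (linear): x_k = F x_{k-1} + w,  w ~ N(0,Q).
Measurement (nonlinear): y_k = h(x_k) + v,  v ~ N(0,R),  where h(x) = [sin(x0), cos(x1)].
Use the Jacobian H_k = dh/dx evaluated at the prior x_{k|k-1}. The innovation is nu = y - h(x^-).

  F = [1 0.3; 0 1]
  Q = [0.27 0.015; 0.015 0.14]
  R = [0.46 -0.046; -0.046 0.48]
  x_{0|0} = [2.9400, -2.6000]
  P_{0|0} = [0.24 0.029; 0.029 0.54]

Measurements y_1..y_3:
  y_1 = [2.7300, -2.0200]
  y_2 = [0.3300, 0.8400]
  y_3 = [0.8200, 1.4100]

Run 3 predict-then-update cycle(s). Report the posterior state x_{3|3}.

x_post = [-0.2114, -4.7359]

step 1: x^-=[2.1600, -2.6000]  P^-=[0.5760 0.2060; 0.2060 0.6800]  H_jac=[-0.5557 0.0000; 0.0000 0.5155]  S=[0.6379 -0.1050; -0.1050 0.6607]  K=[-0.4881 0.0831; -0.0946 0.5155]  nu=[1.8986, -1.1631]  x^+=[1.1366, -3.3792]  P^+=[0.4109 0.1210; 0.1210 0.4885]
step 2: x^-=[0.1228, -3.3792]  P^-=[0.7975 0.2825; 0.2825 0.6285]  H_jac=[0.9925 0.0000; 0.0000 -0.2354]  S=[1.2455 -0.1120; -0.1120 0.5148]  K=[0.6363 0.0093; 0.2033 -0.2431]  nu=[0.2075, 1.8119]  x^+=[0.2716, -3.7775]  P^+=[0.2945 0.1055; 0.1055 0.5355]
step 3: x^-=[-0.8617, -3.7775]  P^-=[0.6760 0.2811; 0.2811 0.6755]  H_jac=[0.6512 0.0000; 0.0000 -0.5939]  S=[0.7466 -0.1547; -0.1547 0.7183]  K=[0.5667 -0.1104; 0.1355 -0.5294]  nu=[1.5789, 2.2145]  x^+=[-0.2114, -4.7359]  P^+=[0.4081 0.1331; 0.1331 0.4383]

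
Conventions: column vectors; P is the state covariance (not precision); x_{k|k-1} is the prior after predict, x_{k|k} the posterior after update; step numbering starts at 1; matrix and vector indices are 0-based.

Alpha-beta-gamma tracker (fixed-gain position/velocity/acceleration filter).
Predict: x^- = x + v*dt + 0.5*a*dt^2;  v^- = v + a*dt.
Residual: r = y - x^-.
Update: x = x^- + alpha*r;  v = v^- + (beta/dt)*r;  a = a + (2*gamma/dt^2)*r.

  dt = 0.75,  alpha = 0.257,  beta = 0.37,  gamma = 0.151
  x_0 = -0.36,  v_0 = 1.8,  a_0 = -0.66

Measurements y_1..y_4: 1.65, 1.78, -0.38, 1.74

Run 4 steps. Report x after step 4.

step 1: x_pred=0.8044  r=0.8456  x^+=1.0217  v^+=1.7222  a^+=-0.2060
step 2: x_pred=2.2554  r=-0.4754  x^+=2.1332  v^+=1.3332  a^+=-0.4612
step 3: x_pred=3.0034  r=-3.3834  x^+=2.1338  v^+=-0.6819  a^+=-2.2777
step 4: x_pred=0.9818  r=0.7582  x^+=1.1767  v^+=-2.0161  a^+=-1.8707

x_post = 1.1767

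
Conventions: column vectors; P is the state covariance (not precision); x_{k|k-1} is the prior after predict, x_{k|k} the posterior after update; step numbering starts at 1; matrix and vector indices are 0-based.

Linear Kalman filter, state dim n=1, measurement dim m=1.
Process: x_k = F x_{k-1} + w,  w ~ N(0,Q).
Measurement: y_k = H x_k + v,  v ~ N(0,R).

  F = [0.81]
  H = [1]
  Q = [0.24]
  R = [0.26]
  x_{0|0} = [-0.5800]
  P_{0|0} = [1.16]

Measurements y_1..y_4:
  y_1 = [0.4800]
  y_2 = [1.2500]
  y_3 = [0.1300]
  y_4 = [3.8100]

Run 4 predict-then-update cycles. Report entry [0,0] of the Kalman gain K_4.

K[0,0] = 0.5643

step 1: x^-=[-0.4698]  P^-=[1.0011]  S=[1.2611]  K=[0.7938]  nu=[0.9498]  x^+=[0.2842]  P^+=[0.2064]
step 2: x^-=[0.2302]  P^-=[0.3754]  S=[0.6354]  K=[0.5908]  nu=[1.0198]  x^+=[0.8327]  P^+=[0.1536]
step 3: x^-=[0.6745]  P^-=[0.3408]  S=[0.6008]  K=[0.5672]  nu=[-0.5445]  x^+=[0.3656]  P^+=[0.1475]
step 4: x^-=[0.2962]  P^-=[0.3368]  S=[0.5968]  K=[0.5643]  nu=[3.5138]  x^+=[2.2791]  P^+=[0.1467]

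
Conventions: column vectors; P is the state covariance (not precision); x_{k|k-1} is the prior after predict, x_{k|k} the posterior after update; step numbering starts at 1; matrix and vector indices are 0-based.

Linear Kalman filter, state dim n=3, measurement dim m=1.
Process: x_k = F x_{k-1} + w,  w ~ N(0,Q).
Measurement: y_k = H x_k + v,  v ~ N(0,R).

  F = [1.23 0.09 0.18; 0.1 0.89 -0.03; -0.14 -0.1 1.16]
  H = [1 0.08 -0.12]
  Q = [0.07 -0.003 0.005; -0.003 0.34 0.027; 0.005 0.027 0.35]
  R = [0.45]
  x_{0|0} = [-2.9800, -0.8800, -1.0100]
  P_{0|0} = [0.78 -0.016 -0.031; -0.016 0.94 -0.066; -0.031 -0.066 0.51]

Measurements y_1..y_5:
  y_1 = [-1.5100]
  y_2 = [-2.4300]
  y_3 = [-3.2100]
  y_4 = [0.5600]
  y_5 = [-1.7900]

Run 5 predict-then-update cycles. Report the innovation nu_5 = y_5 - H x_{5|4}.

step 1: x^-=[-3.9264, -1.0509, -0.6664]  P^-=[1.2548 0.1380 -0.0783; 0.1380 1.0937 -0.1552; -0.0783 -0.1552 1.0859]  S=[1.7713]  K=[0.7199; 0.1378; -0.1248]  nu=[2.4205]  x^+=[-2.1838, -0.7173, -0.9684]  P^+=[0.3367 -0.0378 0.0808; -0.0378 1.0600 -0.1248; 0.0808 -0.1248 1.0583]
step 2: x^-=[-2.9249, -0.8277, -0.7459]  P^-=[0.6457 0.0548 0.2661; 0.0548 1.1834 -0.2233; 0.2661 -0.2233 1.7929]  S=[1.0782]  K=[0.5733; 0.1634; 0.0307]  nu=[0.4716]  x^+=[-2.6545, -0.7506, -0.7314]  P^+=[0.2913 -0.0463 0.2471; -0.0463 1.1546 -0.2287; 0.2471 -0.2287 1.7919]
step 3: x^-=[-3.4643, -0.9116, -0.4017]  P^-=[0.6699 0.0239 0.6515; 0.0239 1.2616 -0.3431; 0.6515 -0.3431 2.7499]  S=[1.0217]  K=[0.5811; 0.1625; 0.2878]  nu=[0.2790]  x^+=[-3.3022, -0.8662, -0.3214]  P^+=[0.3250 -0.0726 0.4806; -0.0726 1.2346 -0.3908; 0.4806 -0.3908 2.6653]
step 4: x^-=[-4.1975, -1.0915, 0.1761]  P^-=[0.8421 -0.0292 1.1441; -0.0292 1.3287 -0.5173; 1.1441 -0.5173 3.8876]  S=[1.0872]  K=[0.6461; 0.1280; 0.5852]  nu=[4.8659]  x^+=[-1.0537, -0.4689, 3.0236]  P^+=[0.3882 -0.1191 0.7331; -0.1191 1.3109 -0.5987; 0.7331 -0.5987 3.5153]
step 5: x^-=[-0.7940, -0.6134, 3.7017]  P^-=[1.0607 -0.1089 1.6522; -0.1089 1.3918 -0.7332; 1.6522 -0.7332 4.9984]  S=[1.1917]  K=[0.7164; 0.0759; 0.8339]  nu=[-0.5028]  x^+=[-1.1541, -0.6515, 3.2825]  P^+=[0.4491 -0.1737 0.9403; -0.1737 1.3849 -0.8086; 0.9403 -0.8086 4.1697]

innov = [-0.5028]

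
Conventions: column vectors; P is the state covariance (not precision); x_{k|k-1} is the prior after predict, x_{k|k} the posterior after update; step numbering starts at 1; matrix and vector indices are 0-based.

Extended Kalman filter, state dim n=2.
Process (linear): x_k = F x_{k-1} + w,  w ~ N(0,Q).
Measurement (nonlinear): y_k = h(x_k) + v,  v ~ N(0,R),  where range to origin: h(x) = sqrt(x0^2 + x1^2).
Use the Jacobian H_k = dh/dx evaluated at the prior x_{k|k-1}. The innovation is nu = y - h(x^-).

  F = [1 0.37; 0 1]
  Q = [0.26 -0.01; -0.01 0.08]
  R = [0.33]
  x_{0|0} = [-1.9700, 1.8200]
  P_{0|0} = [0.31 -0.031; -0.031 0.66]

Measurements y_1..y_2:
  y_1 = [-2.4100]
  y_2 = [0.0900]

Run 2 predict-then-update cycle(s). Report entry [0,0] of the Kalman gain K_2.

step 1: x^-=[-1.2966, 1.8200]  P^-=[0.6374 0.2032; 0.2032 0.7400]  H_jac=[-0.5802 0.8145]  S=[0.8434]  K=[-0.2423; 0.5748]  nu=[-4.6446]  x^+=[-0.1713, -0.8497]  P^+=[0.5879 0.3207; 0.3207 0.4613]
step 2: x^-=[-0.4857, -0.8497]  P^-=[1.1483 0.4814; 0.4814 0.5413]  H_jac=[-0.4962 -0.8682]  S=[1.4355]  K=[-0.6881; -0.4938]  nu=[-0.8887]  x^+=[0.1258, -0.4109]  P^+=[0.4687 -0.0064; -0.0064 0.1913]

K[0,0] = -0.6881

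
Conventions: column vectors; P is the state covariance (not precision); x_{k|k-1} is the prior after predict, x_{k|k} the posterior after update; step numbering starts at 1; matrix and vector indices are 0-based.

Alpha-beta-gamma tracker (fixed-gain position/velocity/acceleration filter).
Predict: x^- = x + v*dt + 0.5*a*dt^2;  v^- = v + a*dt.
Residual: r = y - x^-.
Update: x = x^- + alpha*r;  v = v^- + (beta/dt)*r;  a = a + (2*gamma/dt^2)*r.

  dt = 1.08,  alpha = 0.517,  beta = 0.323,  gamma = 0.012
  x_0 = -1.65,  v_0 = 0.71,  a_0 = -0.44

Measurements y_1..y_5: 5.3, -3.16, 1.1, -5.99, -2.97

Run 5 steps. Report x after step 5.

x_post = -4.6586

step 1: x_pred=-1.1398  r=6.4398  x^+=2.1896  v^+=2.1608  a^+=-0.3075
step 2: x_pred=4.3439  r=-7.5039  x^+=0.4644  v^+=-0.4155  a^+=-0.4619
step 3: x_pred=-0.2538  r=1.3538  x^+=0.4461  v^+=-0.5095  a^+=-0.4340
step 4: x_pred=-0.3573  r=-5.6327  x^+=-3.2694  v^+=-2.6629  a^+=-0.5499
step 5: x_pred=-6.4660  r=3.4960  x^+=-4.6586  v^+=-2.2112  a^+=-0.4780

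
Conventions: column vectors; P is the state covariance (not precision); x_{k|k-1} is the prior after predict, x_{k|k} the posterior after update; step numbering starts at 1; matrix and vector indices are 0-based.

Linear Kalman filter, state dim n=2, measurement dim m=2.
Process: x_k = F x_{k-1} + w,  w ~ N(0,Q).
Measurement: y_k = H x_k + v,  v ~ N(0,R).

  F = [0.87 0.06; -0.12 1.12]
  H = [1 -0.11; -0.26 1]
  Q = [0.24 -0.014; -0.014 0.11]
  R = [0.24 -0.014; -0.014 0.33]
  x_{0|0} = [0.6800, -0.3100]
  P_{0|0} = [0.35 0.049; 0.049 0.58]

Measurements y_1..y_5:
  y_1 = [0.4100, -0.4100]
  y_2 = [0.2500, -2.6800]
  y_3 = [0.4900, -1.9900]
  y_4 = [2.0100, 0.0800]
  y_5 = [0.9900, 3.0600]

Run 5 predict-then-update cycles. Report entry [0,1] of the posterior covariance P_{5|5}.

P_post[0,1] = 0.0265

step 1: x^-=[0.5730, -0.4288]  P^-=[0.5121 0.0358; 0.0358 0.8294]  S=[0.7543 -0.2015; -0.2015 1.1754]  K=[0.6829 0.0343; 0.1184 0.7180]  nu=[-0.2102, 0.1678]  x^+=[0.4352, -0.3332]  P^+=[0.1684 0.0455; 0.0455 0.2471]
step 2: x^-=[0.3587, -0.4254]  P^-=[0.3731 0.0291; 0.0291 0.4102]  S=[0.6117 -0.1262; -0.1262 0.7503]  K=[0.6072 0.0116; 0.0875 0.5514]  nu=[-0.1555, -2.1613]  x^+=[0.2392, -1.6307]  P^+=[0.1493 0.0341; 0.0341 0.1896]
step 3: x^-=[0.1103, -1.8551]  P^-=[0.3573 0.0162; 0.0162 0.3408]  S=[0.5978 -0.1277; -0.1277 0.6865]  K=[0.5944 -0.0011; 0.0720 0.5037]  nu=[0.1757, -0.1063]  x^+=[0.2148, -1.8959]  P^+=[0.1459 0.0292; 0.0292 0.1728]
step 4: x^-=[0.0731, -2.1492]  P^-=[0.3541 0.0107; 0.0107 0.3210]  S=[0.5956 -0.1304; -0.1304 0.6694]  K=[0.5911 -0.0065; 0.0655 0.4882]  nu=[1.7005, 2.2483]  x^+=[1.0638, -0.9404]  P^+=[0.1450 0.0273; 0.0273 0.1673]
step 5: x^-=[0.8690, -1.1809]  P^-=[0.3532 0.0085; 0.0085 0.3146]  S=[0.5951 -0.1317; -0.1317 0.6640]  K=[0.5900 -0.0085; 0.0630 0.4829]  nu=[-0.0089, 4.4668]  x^+=[0.8259, 0.9756]  P^+=[0.1446 0.0265; 0.0265 0.1654]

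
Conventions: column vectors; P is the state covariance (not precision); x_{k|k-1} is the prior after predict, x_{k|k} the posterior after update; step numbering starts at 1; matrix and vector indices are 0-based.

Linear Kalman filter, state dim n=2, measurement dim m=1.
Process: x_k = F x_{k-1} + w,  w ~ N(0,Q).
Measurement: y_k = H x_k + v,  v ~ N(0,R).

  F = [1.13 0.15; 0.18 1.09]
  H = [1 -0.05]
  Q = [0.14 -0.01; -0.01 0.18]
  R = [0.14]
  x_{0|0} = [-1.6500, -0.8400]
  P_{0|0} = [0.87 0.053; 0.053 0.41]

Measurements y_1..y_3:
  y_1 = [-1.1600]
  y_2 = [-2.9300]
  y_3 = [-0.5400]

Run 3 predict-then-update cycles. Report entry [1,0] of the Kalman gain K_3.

K[1,0] = 0.4896

step 1: x^-=[-1.9905, -1.2126]  P^-=[1.2781 0.3007; 0.3007 0.7161]  S=[1.3898]  K=[0.9088; 0.1906]  nu=[0.7699]  x^+=[-1.2908, -1.0659]  P^+=[0.1302 0.0600; 0.0600 0.6656]
step 2: x^-=[-1.6185, -1.3941]  P^-=[0.3416 0.2008; 0.2008 0.9986]  S=[0.4640]  K=[0.7145; 0.3251]  nu=[-1.3812]  x^+=[-2.6054, -1.8432]  P^+=[0.1047 0.0930; 0.0930 0.9495]
step 3: x^-=[-3.2206, -2.4781]  P^-=[0.3266 0.2836; 0.2836 1.3480]  S=[0.4416]  K=[0.7074; 0.4896]  nu=[2.5567]  x^+=[-1.4119, -1.2263]  P^+=[0.1056 0.1307; 0.1307 1.2422]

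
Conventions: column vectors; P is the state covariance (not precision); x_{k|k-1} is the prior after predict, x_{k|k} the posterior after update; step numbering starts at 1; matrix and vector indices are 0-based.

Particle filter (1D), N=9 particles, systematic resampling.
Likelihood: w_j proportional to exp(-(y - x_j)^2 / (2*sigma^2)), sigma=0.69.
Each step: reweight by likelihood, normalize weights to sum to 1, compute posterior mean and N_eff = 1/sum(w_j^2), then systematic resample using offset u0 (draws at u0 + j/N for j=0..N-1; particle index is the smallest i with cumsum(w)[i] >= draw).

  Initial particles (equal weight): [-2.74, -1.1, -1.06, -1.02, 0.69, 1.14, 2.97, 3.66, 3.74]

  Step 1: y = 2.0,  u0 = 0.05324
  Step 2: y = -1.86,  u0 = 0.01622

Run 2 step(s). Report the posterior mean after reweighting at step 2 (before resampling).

step 1: w=[0.0000, 0.0000, 0.0000, 0.0001, 0.1507, 0.4203, 0.3402, 0.0506, 0.0380]  mean=1.9208  Neff=3.1336  idx=[4, 5, 5, 5, 5, 6, 6, 6, 7]
step 2: w=[0.7750, 0.0563, 0.0563, 0.0563, 0.0563, 0.0000, 0.0000, 0.0000, 0.0000]  mean=0.7913  Neff=1.6307  idx=[0, 0, 0, 0, 0, 0, 0, 1, 3]

post_mean = 0.7913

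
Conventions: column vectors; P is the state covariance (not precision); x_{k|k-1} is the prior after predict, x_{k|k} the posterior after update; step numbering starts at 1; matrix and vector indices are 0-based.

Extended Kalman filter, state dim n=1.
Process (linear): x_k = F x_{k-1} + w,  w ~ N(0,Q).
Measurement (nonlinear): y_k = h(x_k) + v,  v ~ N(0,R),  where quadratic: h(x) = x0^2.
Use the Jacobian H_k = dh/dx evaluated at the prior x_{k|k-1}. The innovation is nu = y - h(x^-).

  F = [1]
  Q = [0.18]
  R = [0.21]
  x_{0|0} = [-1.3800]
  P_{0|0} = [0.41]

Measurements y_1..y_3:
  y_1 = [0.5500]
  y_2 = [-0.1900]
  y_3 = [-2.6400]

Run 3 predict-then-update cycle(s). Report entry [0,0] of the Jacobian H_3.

step 1: x^-=[-1.3800]  P^-=[0.5900]  H_jac=[-2.7600]  S=[4.7044]  K=[-0.3461]  nu=[-1.3544]  x^+=[-0.9112]  P^+=[0.0263]
step 2: x^-=[-0.9112]  P^-=[0.2063]  H_jac=[-1.8224]  S=[0.8952]  K=[-0.4200]  nu=[-1.0203]  x^+=[-0.4827]  P^+=[0.0484]
step 3: x^-=[-0.4827]  P^-=[0.2284]  H_jac=[-0.9653]  S=[0.4228]  K=[-0.5214]  nu=[-2.8730]  x^+=[1.0154]  P^+=[0.1134]

H_jac[0,0] = -0.9653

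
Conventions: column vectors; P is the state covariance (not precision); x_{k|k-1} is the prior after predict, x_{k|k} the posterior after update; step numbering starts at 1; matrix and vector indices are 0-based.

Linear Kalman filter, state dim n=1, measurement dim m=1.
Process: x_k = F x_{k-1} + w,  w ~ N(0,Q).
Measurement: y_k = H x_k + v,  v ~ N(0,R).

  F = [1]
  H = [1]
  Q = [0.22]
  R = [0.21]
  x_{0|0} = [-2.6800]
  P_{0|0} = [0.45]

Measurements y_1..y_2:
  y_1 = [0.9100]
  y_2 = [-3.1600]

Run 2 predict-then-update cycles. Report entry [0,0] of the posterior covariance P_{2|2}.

P_post[0,0] = 0.1352

step 1: x^-=[-2.6800]  P^-=[0.6700]  S=[0.8800]  K=[0.7614]  nu=[3.5900]  x^+=[0.0533]  P^+=[0.1599]
step 2: x^-=[0.0533]  P^-=[0.3799]  S=[0.5899]  K=[0.6440]  nu=[-3.2133]  x^+=[-2.0161]  P^+=[0.1352]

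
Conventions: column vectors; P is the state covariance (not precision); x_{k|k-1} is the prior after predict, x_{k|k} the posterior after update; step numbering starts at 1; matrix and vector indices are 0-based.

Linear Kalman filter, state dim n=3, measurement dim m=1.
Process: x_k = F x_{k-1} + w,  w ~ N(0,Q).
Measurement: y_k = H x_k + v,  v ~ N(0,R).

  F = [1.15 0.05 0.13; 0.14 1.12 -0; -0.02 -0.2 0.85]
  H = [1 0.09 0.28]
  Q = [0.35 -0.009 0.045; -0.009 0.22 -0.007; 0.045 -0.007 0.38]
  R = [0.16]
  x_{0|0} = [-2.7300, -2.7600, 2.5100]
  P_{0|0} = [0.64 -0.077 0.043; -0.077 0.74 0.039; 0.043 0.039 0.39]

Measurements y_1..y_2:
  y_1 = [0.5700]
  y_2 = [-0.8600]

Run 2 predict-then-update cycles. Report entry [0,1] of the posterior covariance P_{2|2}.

step 1: x^-=[-2.9512, -3.4734, 2.7401]  P^-=[1.2093 0.0422 0.1263; 0.0422 1.1367 -0.1284; 0.1263 -0.1284 0.6763]  S=[1.5034]  K=[0.8304; 0.0722; 0.2023]  nu=[3.0666]  x^+=[-0.4046, -3.2520, 3.3604]  P^+=[0.1725 -0.0479 -0.1262; -0.0479 1.1288 -0.1504; -0.1262 -0.1504 0.6148]
step 2: x^-=[-0.1910, -3.6988, 3.5149]  P^-=[0.5462 -0.0043 -0.0168; -0.0043 1.6243 -0.4161; -0.0168 -0.4161 0.9244]  S=[0.7607]  K=[0.7113; 0.0334; 0.2690]  nu=[-1.3202]  x^+=[-1.1302, -3.7429, 3.1598]  P^+=[0.1613 -0.0223 -0.1623; -0.0223 1.6235 -0.4229; -0.1623 -0.4229 0.8694]

P_post[0,1] = -0.0223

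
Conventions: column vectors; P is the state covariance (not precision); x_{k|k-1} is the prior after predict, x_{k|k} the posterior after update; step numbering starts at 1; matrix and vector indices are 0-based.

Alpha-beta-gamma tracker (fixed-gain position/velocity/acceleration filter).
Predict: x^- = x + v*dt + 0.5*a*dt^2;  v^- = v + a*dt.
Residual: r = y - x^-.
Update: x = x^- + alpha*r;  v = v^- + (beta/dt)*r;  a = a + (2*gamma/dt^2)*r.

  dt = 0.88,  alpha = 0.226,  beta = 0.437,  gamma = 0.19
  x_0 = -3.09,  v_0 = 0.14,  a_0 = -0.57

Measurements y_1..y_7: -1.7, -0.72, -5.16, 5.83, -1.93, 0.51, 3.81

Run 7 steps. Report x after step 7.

step 1: x_pred=-3.1875  r=1.4875  x^+=-2.8513  v^+=0.3771  a^+=0.1599
step 2: x_pred=-2.4576  r=1.7376  x^+=-2.0649  v^+=1.3807  a^+=1.0126
step 3: x_pred=-0.4578  r=-4.7022  x^+=-1.5205  v^+=-0.0633  a^+=-1.2948
step 4: x_pred=-2.0776  r=7.9076  x^+=-0.2905  v^+=2.7241  a^+=2.5855
step 5: x_pred=3.1078  r=-5.0378  x^+=1.9693  v^+=2.4976  a^+=0.1134
step 6: x_pred=4.2110  r=-3.7010  x^+=3.3746  v^+=0.7595  a^+=-1.7027
step 7: x_pred=3.3836  r=0.4264  x^+=3.4800  v^+=-0.5272  a^+=-1.4935

x_post = 3.4800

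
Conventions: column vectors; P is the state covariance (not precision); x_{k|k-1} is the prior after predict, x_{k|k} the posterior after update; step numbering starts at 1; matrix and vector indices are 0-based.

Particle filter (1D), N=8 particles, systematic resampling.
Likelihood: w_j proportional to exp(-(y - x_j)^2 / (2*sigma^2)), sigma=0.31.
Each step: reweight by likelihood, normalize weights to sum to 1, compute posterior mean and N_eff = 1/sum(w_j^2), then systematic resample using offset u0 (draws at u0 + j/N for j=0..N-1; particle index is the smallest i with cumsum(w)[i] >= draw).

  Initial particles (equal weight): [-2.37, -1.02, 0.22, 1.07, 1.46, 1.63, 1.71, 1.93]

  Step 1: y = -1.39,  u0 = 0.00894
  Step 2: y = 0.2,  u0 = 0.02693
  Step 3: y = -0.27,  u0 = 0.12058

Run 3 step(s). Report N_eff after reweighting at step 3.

N_eff = 8.0000

step 1: w=[0.0136, 0.9864, 0.0000, 0.0000, 0.0000, 0.0000, 0.0000, 0.0000]  mean=-1.0383  Neff=1.0276  idx=[0, 1, 1, 1, 1, 1, 1, 1]
step 2: w=[0.0000, 0.1429, 0.1429, 0.1429, 0.1429, 0.1429, 0.1429, 0.1429]  mean=-1.0200  Neff=7.0000  idx=[1, 2, 2, 3, 4, 5, 6, 7]
step 3: w=[0.1250, 0.1250, 0.1250, 0.1250, 0.1250, 0.1250, 0.1250, 0.1250]  mean=-1.0200  Neff=8.0000  idx=[0, 1, 2, 3, 4, 5, 6, 7]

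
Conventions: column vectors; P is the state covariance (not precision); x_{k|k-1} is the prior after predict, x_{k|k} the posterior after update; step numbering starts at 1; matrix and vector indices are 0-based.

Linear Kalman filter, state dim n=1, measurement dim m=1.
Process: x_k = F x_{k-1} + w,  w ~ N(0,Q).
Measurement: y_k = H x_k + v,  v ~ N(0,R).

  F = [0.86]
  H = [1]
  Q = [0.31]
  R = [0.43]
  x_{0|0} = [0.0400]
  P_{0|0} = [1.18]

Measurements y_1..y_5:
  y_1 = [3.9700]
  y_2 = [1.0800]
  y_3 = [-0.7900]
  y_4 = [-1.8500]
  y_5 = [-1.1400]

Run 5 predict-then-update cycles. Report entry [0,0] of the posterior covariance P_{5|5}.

P_post[0,0] = 0.2263

step 1: x^-=[0.0344]  P^-=[1.1827]  S=[1.6127]  K=[0.7334]  nu=[3.9356]  x^+=[2.9207]  P^+=[0.3153]
step 2: x^-=[2.5118]  P^-=[0.5432]  S=[0.9732]  K=[0.5582]  nu=[-1.4318]  x^+=[1.7126]  P^+=[0.2400]
step 3: x^-=[1.4728]  P^-=[0.4875]  S=[0.9175]  K=[0.5313]  nu=[-2.2628]  x^+=[0.2705]  P^+=[0.2285]
step 4: x^-=[0.2326]  P^-=[0.4790]  S=[0.9090]  K=[0.5269]  nu=[-2.0826]  x^+=[-0.8648]  P^+=[0.2266]
step 5: x^-=[-0.7437]  P^-=[0.4776]  S=[0.9076]  K=[0.5262]  nu=[-0.3963]  x^+=[-0.9523]  P^+=[0.2263]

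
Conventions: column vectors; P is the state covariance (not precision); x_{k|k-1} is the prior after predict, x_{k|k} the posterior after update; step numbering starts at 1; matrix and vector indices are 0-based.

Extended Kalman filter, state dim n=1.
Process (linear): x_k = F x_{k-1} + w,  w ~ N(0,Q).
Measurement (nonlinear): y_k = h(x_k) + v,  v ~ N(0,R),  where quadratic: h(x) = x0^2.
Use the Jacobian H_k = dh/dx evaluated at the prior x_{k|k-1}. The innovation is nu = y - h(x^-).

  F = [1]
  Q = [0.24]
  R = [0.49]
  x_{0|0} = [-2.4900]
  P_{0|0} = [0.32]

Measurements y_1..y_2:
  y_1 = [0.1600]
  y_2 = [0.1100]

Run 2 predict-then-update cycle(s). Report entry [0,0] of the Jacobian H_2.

H_jac[0,0] = -2.6369

step 1: x^-=[-2.4900]  P^-=[0.5600]  H_jac=[-4.9800]  S=[14.3782]  K=[-0.1940]  nu=[-6.0401]  x^+=[-1.3185]  P^+=[0.0191]
step 2: x^-=[-1.3185]  P^-=[0.2591]  H_jac=[-2.6369]  S=[2.2915]  K=[-0.2981]  nu=[-1.6283]  x^+=[-0.8330]  P^+=[0.0554]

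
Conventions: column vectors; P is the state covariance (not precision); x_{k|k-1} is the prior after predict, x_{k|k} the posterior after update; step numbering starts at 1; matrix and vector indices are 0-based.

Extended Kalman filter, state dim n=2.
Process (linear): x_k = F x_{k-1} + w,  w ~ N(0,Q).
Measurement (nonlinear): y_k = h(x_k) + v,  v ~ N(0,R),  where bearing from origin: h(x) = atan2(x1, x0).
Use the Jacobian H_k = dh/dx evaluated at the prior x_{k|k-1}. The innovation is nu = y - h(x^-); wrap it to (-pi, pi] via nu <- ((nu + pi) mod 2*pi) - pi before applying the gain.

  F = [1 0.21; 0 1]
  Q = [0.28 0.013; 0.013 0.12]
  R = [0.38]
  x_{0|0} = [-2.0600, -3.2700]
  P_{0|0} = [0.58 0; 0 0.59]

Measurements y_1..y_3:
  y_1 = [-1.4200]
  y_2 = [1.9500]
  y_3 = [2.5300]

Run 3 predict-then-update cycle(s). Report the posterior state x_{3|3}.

step 1: x^-=[-2.7467, -3.2700]  P^-=[0.8860 0.1369; 0.1369 0.7100]  H_jac=[0.1793 -0.1506]  S=[0.4172]  K=[0.3314; -0.1975]  nu=[0.8494]  x^+=[-2.4652, -3.4377]  P^+=[0.8402 0.1642; 0.1642 0.6937]
step 2: x^-=[-3.1871, -3.4377]  P^-=[1.2198 0.3229; 0.3229 0.8137]  H_jac=[0.1564 -0.1450]  S=[0.4123]  K=[0.3492; -0.1637]  nu=[-2.0148]  x^+=[-3.8907, -3.1079]  P^+=[1.1695 0.3465; 0.3465 0.8027]
step 3: x^-=[-4.5434, -3.1079]  P^-=[1.6304 0.5280; 0.5280 0.9227]  H_jac=[0.1026 -0.1499]  S=[0.4017]  K=[0.2192; -0.2096]  nu=[-1.2115]  x^+=[-4.8090, -2.8539]  P^+=[1.6111 0.5465; 0.5465 0.9050]

x_post = [-4.8090, -2.8539]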